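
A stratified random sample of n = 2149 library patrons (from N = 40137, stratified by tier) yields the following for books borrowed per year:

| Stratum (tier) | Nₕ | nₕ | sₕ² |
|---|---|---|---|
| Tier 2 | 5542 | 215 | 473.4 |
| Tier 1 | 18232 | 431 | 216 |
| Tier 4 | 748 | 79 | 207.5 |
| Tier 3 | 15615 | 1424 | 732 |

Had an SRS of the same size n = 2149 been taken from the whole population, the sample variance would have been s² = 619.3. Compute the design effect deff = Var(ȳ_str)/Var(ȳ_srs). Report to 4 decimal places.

Var(ȳ_str) = Σ Wₕ²(1−fₕ)sₕ²/nₕ with Wₕ = Nₕ/40137:
  Tier 2: (5542/40137)²·(1−215/5542)·473.4/215 = 0.040350525
  Tier 1: (18232/40137)²·(1−431/18232)·216/431 = 0.10096373
  Tier 4: (748/40137)²·(1−79/748)·207.5/79 = 8.1588492 × 10^-4
  Tier 3: (15615/40137)²·(1−1424/15615)·732/1424 = 0.070707627
  → Var(ȳ_str) = 0.21283777.
Var(ȳ_srs) = (1 − 2149/40137)·619.3/2149 = 0.2727509.
deff = 0.21283777 / 0.2727509 = 0.7803.

0.7803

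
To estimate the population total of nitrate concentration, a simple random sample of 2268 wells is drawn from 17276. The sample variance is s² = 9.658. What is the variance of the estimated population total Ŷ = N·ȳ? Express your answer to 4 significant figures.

1.104 × 10^6

Var(Ŷ) = N²·Var(ȳ) = N²·(1 − n/N)·s²/n.
f = 2268/17276 = 0.13128039; Var(ȳ) = 0.86871961·9.658/2268 = 0.003699336.
Var(Ŷ) = 17276² · 0.003699336 = 1.1041045 × 10^6.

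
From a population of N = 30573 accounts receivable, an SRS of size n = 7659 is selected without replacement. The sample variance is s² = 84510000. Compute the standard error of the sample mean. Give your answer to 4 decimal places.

90.9388

Under SRS without replacement, Var(ȳ) = (1 − f)·s²/n with f = n/N = 7659/30573 = 0.25051516.
Var(ȳ) = (1 − 0.25051516)·84510000/7659 = 0.74948484·11034.078 = 8269.8738.
SE(ȳ) = √(8269.8738) = 90.9388.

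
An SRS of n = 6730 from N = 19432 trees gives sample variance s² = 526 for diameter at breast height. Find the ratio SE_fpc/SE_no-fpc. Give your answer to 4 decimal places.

f = n/N = 6730/19432 = 0.34633594.
SE_no-fpc = √(s²/n) = 0.27956664; SE_fpc = √((1−f)s²/n) = 0.22602821.
Ratio = √(1−f) = 0.80849493.

0.8085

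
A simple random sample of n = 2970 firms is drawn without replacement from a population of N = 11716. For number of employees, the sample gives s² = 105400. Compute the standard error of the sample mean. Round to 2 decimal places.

5.15

Under SRS without replacement, Var(ȳ) = (1 − f)·s²/n with f = n/N = 2970/11716 = 0.25349949.
Var(ȳ) = (1 − 0.25349949)·105400/2970 = 0.74650051·35.488215 = 26.491971.
SE(ȳ) = √(26.491971) = 5.15.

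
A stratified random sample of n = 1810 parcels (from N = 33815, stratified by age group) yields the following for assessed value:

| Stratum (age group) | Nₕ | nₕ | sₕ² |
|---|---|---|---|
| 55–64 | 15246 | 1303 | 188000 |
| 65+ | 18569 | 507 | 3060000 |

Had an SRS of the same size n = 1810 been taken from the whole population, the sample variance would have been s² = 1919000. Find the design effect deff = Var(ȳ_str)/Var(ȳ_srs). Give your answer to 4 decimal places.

Var(ȳ_str) = Σ Wₕ²(1−fₕ)sₕ²/nₕ with Wₕ = Nₕ/33815:
  55–64: (15246/33815)²·(1−1303/15246)·188000/1303 = 26.822966
  65+: (18569/33815)²·(1−507/18569)·3060000/507 = 1770.3088
  → Var(ȳ_str) = 1797.1318.
Var(ȳ_srs) = (1 − 1810/33815)·1919000/1810 = 1003.471.
deff = 1797.1318 / 1003.471 = 1.7909.

1.7909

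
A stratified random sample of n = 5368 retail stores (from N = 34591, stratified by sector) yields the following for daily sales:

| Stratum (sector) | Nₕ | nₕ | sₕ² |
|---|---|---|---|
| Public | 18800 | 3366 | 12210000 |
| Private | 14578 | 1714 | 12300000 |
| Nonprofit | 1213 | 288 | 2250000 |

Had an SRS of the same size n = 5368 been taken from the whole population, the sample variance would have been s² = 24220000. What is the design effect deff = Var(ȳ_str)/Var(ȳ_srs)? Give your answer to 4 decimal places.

Var(ȳ_str) = Σ Wₕ²(1−fₕ)sₕ²/nₕ with Wₕ = Nₕ/34591:
  Public: (18800/34591)²·(1−3366/18800)·12210000/3366 = 879.65356
  Private: (14578/34591)²·(1−1714/14578)·12300000/1714 = 1124.7138
  Nonprofit: (1213/34591)²·(1−288/1213)·2250000/288 = 7.3259901
  → Var(ȳ_str) = 2011.6934.
Var(ȳ_srs) = (1 − 5368/34591)·24220000/5368 = 3811.7404.
deff = 2011.6934 / 3811.7404 = 0.5278.

0.5278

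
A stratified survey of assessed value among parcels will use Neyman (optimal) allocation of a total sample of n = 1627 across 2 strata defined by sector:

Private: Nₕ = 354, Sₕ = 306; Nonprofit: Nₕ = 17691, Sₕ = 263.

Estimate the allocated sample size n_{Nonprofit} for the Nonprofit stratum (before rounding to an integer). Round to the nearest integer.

1590

Neyman allocation: nₕ = n·NₕSₕ / Σⱼ NⱼSⱼ.
Σ NⱼSⱼ = 354·306 + 17691·263 = 4.761057 × 10^6.
n_{Nonprofit} = 1627·17691·263 / (4.761057 × 10^6) = 1590.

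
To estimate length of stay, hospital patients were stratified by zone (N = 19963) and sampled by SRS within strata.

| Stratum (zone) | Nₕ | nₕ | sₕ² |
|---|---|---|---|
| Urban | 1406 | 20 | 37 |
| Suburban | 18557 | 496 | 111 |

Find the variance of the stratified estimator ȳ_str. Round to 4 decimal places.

Var(ȳ_str) = Σₕ Wₕ²(1 − fₕ)sₕ²/nₕ with Wₕ = Nₕ/N, N = 19963.
Urban: Wₕ = 0.07043030; term = 0.07043030²·(1 − 0.01422475)·37/20 = 0.0090462517.
Suburban: Wₕ = 0.92956970; term = 0.92956970²·(1 − 0.02672846)·111/496 = 0.18820851.
Sum = 0.19725476.

0.1973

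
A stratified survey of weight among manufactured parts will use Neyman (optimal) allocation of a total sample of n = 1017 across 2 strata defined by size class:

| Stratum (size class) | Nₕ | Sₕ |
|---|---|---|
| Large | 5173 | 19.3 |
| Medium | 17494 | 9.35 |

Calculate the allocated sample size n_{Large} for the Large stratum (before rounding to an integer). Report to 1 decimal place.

385.5

Neyman allocation: nₕ = n·NₕSₕ / Σⱼ NⱼSⱼ.
Σ NⱼSⱼ = 5173·19.3 + 17494·9.35 = 263407.8.
n_{Large} = 1017·5173·19.3 / 263407.8 = 385.5.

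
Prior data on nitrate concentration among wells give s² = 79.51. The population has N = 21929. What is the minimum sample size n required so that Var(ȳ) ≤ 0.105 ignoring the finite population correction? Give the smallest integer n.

758

Without fpc, n₀ = s²/D = 79.51/0.105 = 757.2381.
Rounding up, n = 758.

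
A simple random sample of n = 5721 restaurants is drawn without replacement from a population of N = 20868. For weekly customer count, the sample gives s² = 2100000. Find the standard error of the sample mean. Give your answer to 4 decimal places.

Under SRS without replacement, Var(ȳ) = (1 − f)·s²/n with f = n/N = 5721/20868 = 0.27415181.
Var(ȳ) = (1 − 0.27415181)·2100000/5721 = 0.72584819·367.06869 = 266.43615.
SE(ȳ) = √(266.43615) = 16.3229.

16.3229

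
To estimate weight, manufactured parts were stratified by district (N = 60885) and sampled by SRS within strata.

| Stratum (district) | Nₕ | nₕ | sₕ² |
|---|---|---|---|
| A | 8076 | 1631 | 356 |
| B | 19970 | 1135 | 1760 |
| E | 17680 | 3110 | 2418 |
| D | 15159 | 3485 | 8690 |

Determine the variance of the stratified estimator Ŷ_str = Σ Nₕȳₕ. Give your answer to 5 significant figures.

Var(Ŷ_str) = Σₕ Nₕ²(1 − fₕ)sₕ²/nₕ.
A: 8076²·(1 − 1631/8076)·356/1631 = 1.1360966 × 10^7.
B: 19970²·(1 − 1135/19970)·1760/1135 = 5.8325772 × 10^8.
E: 17680²·(1 − 3110/17680)·2418/3110 = 2.0028006 × 10^8.
D: 15159²·(1 − 3485/15159)·8690/3485 = 4.4127288 × 10^8.
Sum = 1.2361716 × 10^9.

1.2362 × 10^9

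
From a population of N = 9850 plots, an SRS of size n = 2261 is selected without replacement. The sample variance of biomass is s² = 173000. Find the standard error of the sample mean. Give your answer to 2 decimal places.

Under SRS without replacement, Var(ȳ) = (1 − f)·s²/n with f = n/N = 2261/9850 = 0.22954315.
Var(ȳ) = (1 − 0.22954315)·173000/2261 = 0.77045685·76.514816 = 58.951365.
SE(ȳ) = √(58.951365) = 7.68.

7.68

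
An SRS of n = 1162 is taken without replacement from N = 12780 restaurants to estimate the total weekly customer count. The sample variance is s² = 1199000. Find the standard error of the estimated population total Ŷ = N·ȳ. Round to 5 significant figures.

Var(Ŷ) = N²·Var(ȳ) = N²·(1 − n/N)·s²/n.
f = 1162/12780 = 0.09092332; Var(ȳ) = 0.90907668·1199000/1162 = 938.02319.
Var(Ŷ) = 12780² · 938.02319 = 1.5320583 × 10^11.
SE(Ŷ) = √(1.5320583 × 10^11) = 391420.

391420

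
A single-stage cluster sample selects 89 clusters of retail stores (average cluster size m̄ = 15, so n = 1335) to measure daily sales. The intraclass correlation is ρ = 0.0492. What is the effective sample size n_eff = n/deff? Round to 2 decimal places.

deff = 1 + (15 − 1)·0.0492 = 1 + 0.6888 = 1.6888.
n_eff = 1335 / 1.6888 = 790.50.

790.50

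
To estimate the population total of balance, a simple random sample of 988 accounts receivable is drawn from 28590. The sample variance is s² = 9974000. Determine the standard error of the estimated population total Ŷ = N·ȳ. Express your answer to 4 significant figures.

Var(Ŷ) = N²·Var(ȳ) = N²·(1 − n/N)·s²/n.
f = 988/28590 = 0.03455754; Var(ȳ) = 0.96544246·9974000/988 = 9746.2785.
Var(Ŷ) = 28590² · 9746.2785 = 7.9664921 × 10^12.
SE(Ŷ) = √(7.9664921 × 10^12) = 2.822 × 10^6.

2.822 × 10^6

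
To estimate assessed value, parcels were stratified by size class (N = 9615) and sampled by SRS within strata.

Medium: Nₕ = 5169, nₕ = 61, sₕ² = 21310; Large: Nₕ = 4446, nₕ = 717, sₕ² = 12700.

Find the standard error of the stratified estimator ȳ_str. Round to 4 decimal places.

Var(ȳ_str) = Σₕ Wₕ²(1 − fₕ)sₕ²/nₕ with Wₕ = Nₕ/N, N = 9615.
Medium: Wₕ = 0.53759750; term = 0.53759750²·(1 − 0.01180112)·21310/61 = 99.772868.
Large: Wₕ = 0.46240250; term = 0.46240250²·(1 − 0.16126856)·12700/717 = 3.1764925.
Sum = 102.94936.
SE = √(102.94936) = 10.1464.

10.1464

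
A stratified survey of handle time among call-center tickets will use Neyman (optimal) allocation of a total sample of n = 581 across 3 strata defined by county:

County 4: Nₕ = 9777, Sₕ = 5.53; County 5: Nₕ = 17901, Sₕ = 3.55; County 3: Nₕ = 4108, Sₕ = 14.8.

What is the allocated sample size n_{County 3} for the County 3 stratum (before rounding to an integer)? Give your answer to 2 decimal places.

Neyman allocation: nₕ = n·NₕSₕ / Σⱼ NⱼSⱼ.
Σ NⱼSⱼ = 9777·5.53 + 17901·3.55 + 4108·14.8 = 178413.76.
n_{County 3} = 581·4108·14.8 / 178413.76 = 197.99.

197.99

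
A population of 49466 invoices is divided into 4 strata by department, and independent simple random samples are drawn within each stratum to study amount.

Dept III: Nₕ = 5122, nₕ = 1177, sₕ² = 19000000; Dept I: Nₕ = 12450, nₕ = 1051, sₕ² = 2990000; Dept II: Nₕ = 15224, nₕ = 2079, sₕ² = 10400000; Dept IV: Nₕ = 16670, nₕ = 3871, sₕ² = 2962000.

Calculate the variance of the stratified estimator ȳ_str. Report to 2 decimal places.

Var(ȳ_str) = Σₕ Wₕ²(1 − fₕ)sₕ²/nₕ with Wₕ = Nₕ/N, N = 49466.
Dept III: Wₕ = 0.10354587; term = 0.10354587²·(1 − 0.22979305)·19000000/1177 = 133.30613.
Dept I: Wₕ = 0.25168803; term = 0.25168803²·(1 − 0.08441767)·2990000/1051 = 165.00268.
Dept II: Wₕ = 0.30776695; term = 0.30776695²·(1 − 0.13656069)·10400000/2079 = 409.12369.
Dept IV: Wₕ = 0.33699915; term = 0.33699915²·(1 − 0.23221356)·2962000/3871 = 66.720599.
Sum = 774.1531.

774.15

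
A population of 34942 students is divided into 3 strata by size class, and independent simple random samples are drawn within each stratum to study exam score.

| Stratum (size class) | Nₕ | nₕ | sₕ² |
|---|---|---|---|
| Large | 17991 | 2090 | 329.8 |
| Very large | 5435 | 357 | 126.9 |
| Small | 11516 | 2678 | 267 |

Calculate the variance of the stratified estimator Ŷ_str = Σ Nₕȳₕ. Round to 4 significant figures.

Var(Ŷ_str) = Σₕ Nₕ²(1 − fₕ)sₕ²/nₕ.
Large: 17991²·(1 − 2090/17991)·329.8/2090 = 4.5142344 × 10^7.
Very large: 5435²·(1 − 357/5435)·126.9/357 = 9.810376 × 10^6.
Small: 11516²·(1 − 2678/11516)·267/2678 = 1.0147436 × 10^7.
Sum = 6.5100156 × 10^7.

6.510 × 10^7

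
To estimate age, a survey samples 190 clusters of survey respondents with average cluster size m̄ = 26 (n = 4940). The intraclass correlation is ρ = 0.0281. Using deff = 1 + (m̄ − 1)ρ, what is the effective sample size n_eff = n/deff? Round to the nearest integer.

deff = 1 + (26 − 1)·0.0281 = 1 + 0.7025 = 1.7025.
n_eff = 4940 / 1.7025 = 2902.

2902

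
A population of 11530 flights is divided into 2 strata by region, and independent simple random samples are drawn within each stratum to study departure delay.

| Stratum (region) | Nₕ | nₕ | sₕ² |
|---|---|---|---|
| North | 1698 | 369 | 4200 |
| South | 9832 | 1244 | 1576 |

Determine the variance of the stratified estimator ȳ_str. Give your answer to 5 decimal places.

0.99787

Var(ȳ_str) = Σₕ Wₕ²(1 − fₕ)sₕ²/nₕ with Wₕ = Nₕ/N, N = 11530.
North: Wₕ = 0.14726800; term = 0.14726800²·(1 − 0.21731449)·4200/369 = 0.19320883.
South: Wₕ = 0.85273200; term = 0.85273200²·(1 − 0.12652563)·1576/1244 = 0.80465761.
Sum = 0.99786644.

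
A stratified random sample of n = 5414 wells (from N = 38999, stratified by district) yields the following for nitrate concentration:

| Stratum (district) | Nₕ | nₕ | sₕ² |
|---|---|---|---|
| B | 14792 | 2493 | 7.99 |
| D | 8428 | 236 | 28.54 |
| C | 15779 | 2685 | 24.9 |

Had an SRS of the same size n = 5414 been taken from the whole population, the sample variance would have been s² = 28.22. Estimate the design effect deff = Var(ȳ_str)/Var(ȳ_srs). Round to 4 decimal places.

Var(ȳ_str) = Σ Wₕ²(1−fₕ)sₕ²/nₕ with Wₕ = Nₕ/38999:
  B: (14792/38999)²·(1−2493/14792)·7.99/2493 = 3.8336659 × 10^-4
  D: (8428/38999)²·(1−236/8428)·28.54/236 = 0.0054897112
  C: (15779/38999)²·(1−2685/15779)·24.9/2685 = 0.0012597951
  → Var(ȳ_str) = 0.0071328729.
Var(ȳ_srs) = (1 − 5414/38999)·28.22/5414 = 0.004488804.
deff = 0.0071328729 / 0.004488804 = 1.5890.

1.5890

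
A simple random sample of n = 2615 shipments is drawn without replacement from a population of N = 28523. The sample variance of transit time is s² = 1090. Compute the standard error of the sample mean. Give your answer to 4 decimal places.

Under SRS without replacement, Var(ȳ) = (1 − f)·s²/n with f = n/N = 2615/28523 = 0.09168040.
Var(ȳ) = (1 − 0.09168040)·1090/2615 = 0.90831960·0.416826 = 0.37861123.
SE(ȳ) = √(0.37861123) = 0.6153.

0.6153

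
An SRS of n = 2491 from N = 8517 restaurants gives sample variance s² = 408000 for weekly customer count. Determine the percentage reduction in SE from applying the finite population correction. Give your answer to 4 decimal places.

15.8854

f = n/N = 2491/8517 = 0.29247388.
SE_no-fpc = √(s²/n) = 12.798033; SE_fpc = √((1−f)s²/n) = 10.765011.
Ratio = √(1−f) = 0.84114572. Reduction = 100·(1 − 0.84114572) = 15.8854%.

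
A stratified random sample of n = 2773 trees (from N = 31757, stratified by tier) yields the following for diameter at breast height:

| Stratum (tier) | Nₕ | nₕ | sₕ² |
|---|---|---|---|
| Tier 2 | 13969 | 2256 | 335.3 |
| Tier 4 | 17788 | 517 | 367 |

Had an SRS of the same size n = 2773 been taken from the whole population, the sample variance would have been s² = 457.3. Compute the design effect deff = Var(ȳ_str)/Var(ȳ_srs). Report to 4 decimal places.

1.5969

Var(ȳ_str) = Σ Wₕ²(1−fₕ)sₕ²/nₕ with Wₕ = Nₕ/31757:
  Tier 2: (13969/31757)²·(1−2256/13969)·335.3/2256 = 0.024112874
  Tier 4: (17788/31757)²·(1−517/17788)·367/517 = 0.21624257
  → Var(ȳ_str) = 0.24035544.
Var(ȳ_srs) = (1 − 2773/31757)·457.3/2773 = 0.15051167.
deff = 0.24035544 / 0.15051167 = 1.5969.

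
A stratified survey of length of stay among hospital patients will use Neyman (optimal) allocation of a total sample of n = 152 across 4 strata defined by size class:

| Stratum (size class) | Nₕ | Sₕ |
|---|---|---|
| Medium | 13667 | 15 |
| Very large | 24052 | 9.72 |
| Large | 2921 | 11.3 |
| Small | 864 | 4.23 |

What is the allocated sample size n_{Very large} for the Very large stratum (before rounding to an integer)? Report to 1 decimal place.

74.7

Neyman allocation: nₕ = n·NₕSₕ / Σⱼ NⱼSⱼ.
Σ NⱼSⱼ = 13667·15 + 24052·9.72 + 2921·11.3 + 864·4.23 = 475452.46.
n_{Very large} = 152·24052·9.72 / 475452.46 = 74.7.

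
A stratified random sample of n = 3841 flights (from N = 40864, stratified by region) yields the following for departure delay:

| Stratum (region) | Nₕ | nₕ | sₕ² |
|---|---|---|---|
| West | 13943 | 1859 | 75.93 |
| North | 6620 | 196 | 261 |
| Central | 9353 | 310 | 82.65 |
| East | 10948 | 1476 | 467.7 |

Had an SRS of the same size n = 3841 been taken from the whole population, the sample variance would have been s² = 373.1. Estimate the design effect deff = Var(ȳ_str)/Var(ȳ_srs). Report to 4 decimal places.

0.8092

Var(ȳ_str) = Σ Wₕ²(1−fₕ)sₕ²/nₕ with Wₕ = Nₕ/40864:
  West: (13943/40864)²·(1−1859/13943)·75.93/1859 = 0.0041211574
  North: (6620/40864)²·(1−196/6620)·261/196 = 0.033913
  Central: (9353/40864)²·(1−310/9353)·82.65/310 = 0.013504014
  East: (10948/40864)²·(1−1476/10948)·467.7/1476 = 0.019677764
  → Var(ȳ_str) = 0.071215935.
Var(ȳ_srs) = (1 − 3841/40864)·373.1/3841 = 0.088005877.
deff = 0.071215935 / 0.088005877 = 0.8092.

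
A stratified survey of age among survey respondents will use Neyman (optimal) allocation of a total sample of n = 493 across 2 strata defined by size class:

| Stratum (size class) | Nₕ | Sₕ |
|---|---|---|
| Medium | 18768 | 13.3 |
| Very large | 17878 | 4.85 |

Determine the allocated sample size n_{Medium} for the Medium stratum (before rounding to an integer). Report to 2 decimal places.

Neyman allocation: nₕ = n·NₕSₕ / Σⱼ NⱼSⱼ.
Σ NⱼSⱼ = 18768·13.3 + 17878·4.85 = 336322.7.
n_{Medium} = 493·18768·13.3 / 336322.7 = 365.90.

365.90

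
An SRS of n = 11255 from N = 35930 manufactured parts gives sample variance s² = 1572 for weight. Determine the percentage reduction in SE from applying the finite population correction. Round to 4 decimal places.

f = n/N = 11255/35930 = 0.31324798.
SE_no-fpc = √(s²/n) = 0.37372618; SE_fpc = √((1−f)s²/n) = 0.30970876.
Ratio = √(1−f) = 0.82870502. Reduction = 100·(1 − 0.82870502) = 17.1295%.

17.1295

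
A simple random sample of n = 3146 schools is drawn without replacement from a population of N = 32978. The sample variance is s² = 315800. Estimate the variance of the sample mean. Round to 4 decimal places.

90.8054

Under SRS without replacement, Var(ȳ) = (1 − f)·s²/n with f = n/N = 3146/32978 = 0.09539693.
Var(ȳ) = (1 − 0.09539693)·315800/3146 = 0.90460307·100.38144 = 90.805356.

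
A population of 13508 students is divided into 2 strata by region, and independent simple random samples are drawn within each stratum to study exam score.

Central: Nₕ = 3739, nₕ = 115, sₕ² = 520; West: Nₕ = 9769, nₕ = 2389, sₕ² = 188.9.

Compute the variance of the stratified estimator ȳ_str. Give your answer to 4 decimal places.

0.3670

Var(ȳ_str) = Σₕ Wₕ²(1 − fₕ)sₕ²/nₕ with Wₕ = Nₕ/N, N = 13508.
Central: Wₕ = 0.27679893; term = 0.27679893²·(1 − 0.03075689)·520/115 = 0.33578945.
West: Wₕ = 0.72320107; term = 0.72320107²·(1 − 0.24454908)·188.9/2389 = 0.031242097.
Sum = 0.36703155.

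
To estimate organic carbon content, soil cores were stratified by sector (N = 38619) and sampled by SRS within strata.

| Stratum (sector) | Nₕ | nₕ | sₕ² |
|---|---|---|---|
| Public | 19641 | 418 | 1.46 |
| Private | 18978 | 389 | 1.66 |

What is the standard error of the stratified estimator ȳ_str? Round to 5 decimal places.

Var(ȳ_str) = Σₕ Wₕ²(1 − fₕ)sₕ²/nₕ with Wₕ = Nₕ/N, N = 38619.
Public: Wₕ = 0.50858386; term = 0.50858386²·(1 − 0.02128201)·1.46/418 = 8.8421787 × 10^-4.
Private: Wₕ = 0.49141614; term = 0.49141614²·(1 − 0.02049742)·1.66/389 = 0.0010093991.
Sum = 0.001893617.
SE = √(0.001893617) = 0.04352.

0.04352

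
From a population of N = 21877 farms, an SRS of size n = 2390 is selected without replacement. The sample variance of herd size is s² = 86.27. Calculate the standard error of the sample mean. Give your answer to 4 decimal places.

0.1793

Under SRS without replacement, Var(ȳ) = (1 − f)·s²/n with f = n/N = 2390/21877 = 0.10924715.
Var(ȳ) = (1 − 0.10924715)·86.27/2390 = 0.89075285·0.036096234 = 0.032152823.
SE(ȳ) = √(0.032152823) = 0.1793.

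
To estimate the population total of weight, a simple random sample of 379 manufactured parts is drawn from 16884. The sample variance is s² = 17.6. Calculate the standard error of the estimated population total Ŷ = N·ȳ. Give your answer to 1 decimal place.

Var(Ŷ) = N²·Var(ȳ) = N²·(1 − n/N)·s²/n.
f = 379/16884 = 0.02244729; Var(ȳ) = 0.97755271·17.6/379 = 0.045395588.
Var(Ŷ) = 16884² · 0.045395588 = 1.2940896 × 10^7.
SE(Ŷ) = √(1.2940896 × 10^7) = 3597.3.

3597.3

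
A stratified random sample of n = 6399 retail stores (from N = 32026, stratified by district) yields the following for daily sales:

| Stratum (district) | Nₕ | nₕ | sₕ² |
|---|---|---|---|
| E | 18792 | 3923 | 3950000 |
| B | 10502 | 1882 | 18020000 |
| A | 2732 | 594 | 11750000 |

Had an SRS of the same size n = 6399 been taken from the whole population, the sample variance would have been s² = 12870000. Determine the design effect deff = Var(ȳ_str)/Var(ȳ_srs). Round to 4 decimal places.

0.7655

Var(ȳ_str) = Σ Wₕ²(1−fₕ)sₕ²/nₕ with Wₕ = Nₕ/32026:
  E: (18792/32026)²·(1−3923/18792)·3950000/3923 = 274.30148
  B: (10502/32026)²·(1−1882/10502)·18020000/1882 = 845.10184
  A: (2732/32026)²·(1−594/2732)·11750000/594 = 112.65084
  → Var(ȳ_str) = 1232.0542.
Var(ȳ_srs) = (1 − 6399/32026)·12870000/6399 = 1609.3908.
deff = 1232.0542 / 1609.3908 = 0.7655.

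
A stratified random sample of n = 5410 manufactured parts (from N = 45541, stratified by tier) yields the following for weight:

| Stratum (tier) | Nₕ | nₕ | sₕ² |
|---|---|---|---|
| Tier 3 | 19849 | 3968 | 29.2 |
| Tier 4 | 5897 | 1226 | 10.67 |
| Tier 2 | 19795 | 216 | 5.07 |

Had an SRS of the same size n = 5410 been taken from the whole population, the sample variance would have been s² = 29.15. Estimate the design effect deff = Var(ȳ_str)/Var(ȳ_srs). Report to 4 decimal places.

1.1837

Var(ȳ_str) = Σ Wₕ²(1−fₕ)sₕ²/nₕ with Wₕ = Nₕ/45541:
  Tier 3: (19849/45541)²·(1−3968/19849)·29.2/3968 = 0.0011184654
  Tier 4: (5897/45541)²·(1−1226/5897)·10.67/1226 = 1.1558722 × 10^-4
  Tier 2: (19795/45541)²·(1−216/19795)·5.07/216 = 0.0043862673
  → Var(ȳ_str) = 0.0056203199.
Var(ȳ_srs) = (1 − 5410/45541)·29.15/5410 = 0.0047480875.
deff = 0.0056203199 / 0.0047480875 = 1.1837.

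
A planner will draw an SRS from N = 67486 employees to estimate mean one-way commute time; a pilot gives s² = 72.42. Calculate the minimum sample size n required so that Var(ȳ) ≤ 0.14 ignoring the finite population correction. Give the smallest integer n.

518

Without fpc, n₀ = s²/D = 72.42/0.14 = 517.2857.
Rounding up, n = 518.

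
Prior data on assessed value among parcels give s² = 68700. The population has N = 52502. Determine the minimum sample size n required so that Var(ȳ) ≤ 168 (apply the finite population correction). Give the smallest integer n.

406

Without fpc, n₀ = s²/D = 68700/168 = 408.9286.
With fpc, (1 − n/N)·s²/n ≤ D requires n ≥ n₀/(1 + n₀/N) = 408.9286/(1 + 408.9286/52502) = 405.7681.
Rounding up, n = 406.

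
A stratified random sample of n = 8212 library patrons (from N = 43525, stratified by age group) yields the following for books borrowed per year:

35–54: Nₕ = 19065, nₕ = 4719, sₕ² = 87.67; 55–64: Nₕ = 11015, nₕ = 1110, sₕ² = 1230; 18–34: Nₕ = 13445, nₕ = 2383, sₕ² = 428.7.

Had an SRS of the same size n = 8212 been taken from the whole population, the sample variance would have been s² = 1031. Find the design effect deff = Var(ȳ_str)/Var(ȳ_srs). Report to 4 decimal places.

Var(ȳ_str) = Σ Wₕ²(1−fₕ)sₕ²/nₕ with Wₕ = Nₕ/43525:
  35–54: (19065/43525)²·(1−4719/19065)·87.67/4719 = 0.0026821997
  55–64: (11015/43525)²·(1−1110/11015)·1230/1110 = 0.063818054
  18–34: (13445/43525)²·(1−2383/13445)·428.7/2383 = 0.01412363
  → Var(ȳ_str) = 0.080623884.
Var(ȳ_srs) = (1 − 8212/43525)·1031/8212 = 0.10186044.
deff = 0.080623884 / 0.10186044 = 0.7915.

0.7915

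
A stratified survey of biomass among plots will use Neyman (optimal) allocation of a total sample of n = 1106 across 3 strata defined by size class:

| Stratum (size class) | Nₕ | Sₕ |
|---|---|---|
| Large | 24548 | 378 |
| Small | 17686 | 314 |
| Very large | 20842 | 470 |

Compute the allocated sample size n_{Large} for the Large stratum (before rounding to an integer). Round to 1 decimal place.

416.7

Neyman allocation: nₕ = n·NₕSₕ / Σⱼ NⱼSⱼ.
Σ NⱼSⱼ = 24548·378 + 17686·314 + 20842·470 = 2.4628288 × 10^7.
n_{Large} = 1106·24548·378 / (2.4628288 × 10^7) = 416.7.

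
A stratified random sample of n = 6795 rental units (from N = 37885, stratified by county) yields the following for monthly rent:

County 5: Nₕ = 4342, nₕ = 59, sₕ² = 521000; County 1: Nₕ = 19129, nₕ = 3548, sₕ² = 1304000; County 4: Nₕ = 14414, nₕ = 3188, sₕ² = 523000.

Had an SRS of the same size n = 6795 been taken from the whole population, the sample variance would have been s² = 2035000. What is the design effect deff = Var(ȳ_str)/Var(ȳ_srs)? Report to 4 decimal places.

0.8513

Var(ȳ_str) = Σ Wₕ²(1−fₕ)sₕ²/nₕ with Wₕ = Nₕ/37885:
  County 5: (4342/37885)²·(1−59/4342)·521000/59 = 114.4166
  County 1: (19129/37885)²·(1−3548/19129)·1304000/3548 = 76.321517
  County 4: (14414/37885)²·(1−3188/14414)·523000/3188 = 18.495171
  → Var(ȳ_str) = 209.23329.
Var(ȳ_srs) = (1 − 6795/37885)·2035000/6795 = 245.76972.
deff = 209.23329 / 245.76972 = 0.8513.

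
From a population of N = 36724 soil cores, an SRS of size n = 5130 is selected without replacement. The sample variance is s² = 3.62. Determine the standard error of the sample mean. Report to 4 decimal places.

Under SRS without replacement, Var(ȳ) = (1 − f)·s²/n with f = n/N = 5130/36724 = 0.13969067.
Var(ȳ) = (1 − 0.13969067)·3.62/5130 = 0.86030933·7.0565302 × 10^-4 = 6.0707988 × 10^-4.
SE(ȳ) = √(6.0707988 × 10^-4) = 0.0246.

0.0246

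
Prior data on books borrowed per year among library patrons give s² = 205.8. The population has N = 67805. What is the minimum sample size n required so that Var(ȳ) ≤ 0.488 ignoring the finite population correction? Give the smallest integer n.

422

Without fpc, n₀ = s²/D = 205.8/0.488 = 421.7213.
Rounding up, n = 422.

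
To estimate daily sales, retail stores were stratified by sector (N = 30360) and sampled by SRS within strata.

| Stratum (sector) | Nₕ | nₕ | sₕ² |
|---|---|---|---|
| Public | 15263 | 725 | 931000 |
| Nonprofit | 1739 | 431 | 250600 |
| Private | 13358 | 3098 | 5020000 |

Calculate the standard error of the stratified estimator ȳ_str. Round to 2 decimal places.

Var(ȳ_str) = Σₕ Wₕ²(1 − fₕ)sₕ²/nₕ with Wₕ = Nₕ/N, N = 30360.
Public: Wₕ = 0.50273386; term = 0.50273386²·(1 − 0.04750049)·931000/725 = 309.13822.
Nonprofit: Wₕ = 0.05727931; term = 0.05727931²·(1 − 0.24784359)·250600/431 = 1.4348536.
Private: Wₕ = 0.43998682; term = 0.43998682²·(1 − 0.23192095)·5020000/3098 = 240.93926.
Sum = 551.51233.
SE = √(551.51233) = 23.48.

23.48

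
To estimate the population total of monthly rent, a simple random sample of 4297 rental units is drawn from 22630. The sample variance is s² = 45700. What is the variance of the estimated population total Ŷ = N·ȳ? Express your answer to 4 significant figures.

Var(Ŷ) = N²·Var(ȳ) = N²·(1 − n/N)·s²/n.
f = 4297/22630 = 0.18988069; Var(ȳ) = 0.81011931·45700/4297 = 8.6158838.
Var(Ŷ) = 22630² · 8.6158838 = 4.4123397 × 10^9.

4.412 × 10^9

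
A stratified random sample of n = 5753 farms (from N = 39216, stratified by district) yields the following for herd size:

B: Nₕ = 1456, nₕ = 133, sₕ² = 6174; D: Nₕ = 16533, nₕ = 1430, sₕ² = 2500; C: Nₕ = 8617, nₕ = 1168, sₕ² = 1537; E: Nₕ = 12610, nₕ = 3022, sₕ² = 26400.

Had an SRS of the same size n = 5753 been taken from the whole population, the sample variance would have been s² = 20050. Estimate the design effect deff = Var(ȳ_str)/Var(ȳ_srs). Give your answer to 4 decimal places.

0.3644

Var(ȳ_str) = Σ Wₕ²(1−fₕ)sₕ²/nₕ with Wₕ = Nₕ/39216:
  B: (1456/39216)²·(1−133/1456)·6174/133 = 0.058144631
  D: (16533/39216)²·(1−1430/16533)·2500/1430 = 0.2838522
  C: (8617/39216)²·(1−1168/8617)·1537/1168 = 0.054923538
  E: (12610/39216)²·(1−3022/12610)·26400/3022 = 0.68679321
  → Var(ȳ_str) = 1.0837136.
Var(ȳ_srs) = (1 − 5753/39216)·20050/5753 = 2.9738673.
deff = 1.0837136 / 2.9738673 = 0.3644.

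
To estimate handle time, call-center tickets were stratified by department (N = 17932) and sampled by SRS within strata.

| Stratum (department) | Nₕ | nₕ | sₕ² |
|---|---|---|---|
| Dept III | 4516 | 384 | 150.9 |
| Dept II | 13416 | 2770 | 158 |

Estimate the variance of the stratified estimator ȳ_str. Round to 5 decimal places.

0.04814

Var(ȳ_str) = Σₕ Wₕ²(1 − fₕ)sₕ²/nₕ with Wₕ = Nₕ/N, N = 17932.
Dept III: Wₕ = 0.25184029; term = 0.25184029²·(1 − 0.08503100)·150.9/384 = 0.022804198.
Dept II: Wₕ = 0.74815971; term = 0.74815971²·(1 − 0.20646989)·158/2770 = 0.025335494.
Sum = 0.048139692.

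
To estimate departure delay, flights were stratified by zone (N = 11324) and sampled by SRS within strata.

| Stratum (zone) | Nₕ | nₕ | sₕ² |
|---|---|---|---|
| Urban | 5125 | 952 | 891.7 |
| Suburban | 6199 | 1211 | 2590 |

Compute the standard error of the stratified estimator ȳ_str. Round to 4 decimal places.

Var(ȳ_str) = Σₕ Wₕ²(1 − fₕ)sₕ²/nₕ with Wₕ = Nₕ/N, N = 11324.
Urban: Wₕ = 0.45257859; term = 0.45257859²·(1 − 0.18575610)·891.7/952 = 0.15621558.
Suburban: Wₕ = 0.54742141; term = 0.54742141²·(1 − 0.19535409)·2590/1211 = 0.51570813.
Sum = 0.67192371.
SE = √(0.67192371) = 0.8197.

0.8197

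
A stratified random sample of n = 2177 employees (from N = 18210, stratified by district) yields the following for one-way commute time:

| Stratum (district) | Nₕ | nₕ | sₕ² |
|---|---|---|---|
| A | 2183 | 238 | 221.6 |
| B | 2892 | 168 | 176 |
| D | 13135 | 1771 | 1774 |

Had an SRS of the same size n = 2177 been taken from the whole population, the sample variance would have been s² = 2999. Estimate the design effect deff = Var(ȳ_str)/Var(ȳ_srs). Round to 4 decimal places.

0.4021

Var(ȳ_str) = Σ Wₕ²(1−fₕ)sₕ²/nₕ with Wₕ = Nₕ/18210:
  A: (2183/18210)²·(1−238/2183)·221.6/238 = 0.011921921
  B: (2892/18210)²·(1−168/2892)·176/168 = 0.024887936
  D: (13135/18210)²·(1−1771/13135)·1774/1771 = 0.45089609
  → Var(ȳ_str) = 0.48770595.
Var(ȳ_srs) = (1 − 2177/18210)·2999/2177 = 1.2128941.
deff = 0.48770595 / 1.2128941 = 0.4021.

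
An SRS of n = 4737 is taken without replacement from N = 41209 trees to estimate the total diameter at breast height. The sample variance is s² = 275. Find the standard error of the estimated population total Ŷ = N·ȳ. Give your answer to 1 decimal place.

9340.9

Var(Ŷ) = N²·Var(ȳ) = N²·(1 − n/N)·s²/n.
f = 4737/41209 = 0.11495062; Var(ȳ) = 0.88504938·275/4737 = 0.051380321.
Var(Ŷ) = 41209² · 0.051380321 = 8.725312 × 10^7.
SE(Ŷ) = √(8.725312 × 10^7) = 9340.9.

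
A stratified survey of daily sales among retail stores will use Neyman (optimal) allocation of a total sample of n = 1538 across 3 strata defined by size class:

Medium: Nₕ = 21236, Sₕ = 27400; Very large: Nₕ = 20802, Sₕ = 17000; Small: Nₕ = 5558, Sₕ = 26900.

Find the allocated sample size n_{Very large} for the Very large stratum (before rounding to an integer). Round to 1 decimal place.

Neyman allocation: nₕ = n·NₕSₕ / Σⱼ NⱼSⱼ.
Σ NⱼSⱼ = 21236·27400 + 20802·17000 + 5558·26900 = 1.0850106 × 10^9.
n_{Very large} = 1538·20802·17000 / (1.0850106 × 10^9) = 501.3.

501.3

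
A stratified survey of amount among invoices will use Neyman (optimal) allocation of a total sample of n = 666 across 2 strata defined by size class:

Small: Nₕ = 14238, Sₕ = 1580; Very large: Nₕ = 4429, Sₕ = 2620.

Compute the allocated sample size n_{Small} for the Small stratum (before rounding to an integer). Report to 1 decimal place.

439.4

Neyman allocation: nₕ = n·NₕSₕ / Σⱼ NⱼSⱼ.
Σ NⱼSⱼ = 14238·1580 + 4429·2620 = 3.410002 × 10^7.
n_{Small} = 666·14238·1580 / (3.410002 × 10^7) = 439.4.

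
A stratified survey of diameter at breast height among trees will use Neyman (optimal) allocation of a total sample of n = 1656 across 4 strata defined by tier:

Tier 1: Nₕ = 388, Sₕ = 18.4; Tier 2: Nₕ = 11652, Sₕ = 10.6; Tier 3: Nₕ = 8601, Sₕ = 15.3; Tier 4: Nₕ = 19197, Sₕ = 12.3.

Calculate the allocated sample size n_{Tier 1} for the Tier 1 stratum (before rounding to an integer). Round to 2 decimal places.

Neyman allocation: nₕ = n·NₕSₕ / Σⱼ NⱼSⱼ.
Σ NⱼSⱼ = 388·18.4 + 11652·10.6 + 8601·15.3 + 19197·12.3 = 498368.8.
n_{Tier 1} = 1656·388·18.4 / 498368.8 = 23.72.

23.72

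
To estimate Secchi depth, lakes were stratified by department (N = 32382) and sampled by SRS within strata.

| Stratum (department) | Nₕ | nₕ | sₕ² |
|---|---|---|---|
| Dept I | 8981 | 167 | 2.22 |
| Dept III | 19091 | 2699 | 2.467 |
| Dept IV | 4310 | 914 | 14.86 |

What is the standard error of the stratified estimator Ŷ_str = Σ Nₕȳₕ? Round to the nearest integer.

1256

Var(Ŷ_str) = Σₕ Nₕ²(1 − fₕ)sₕ²/nₕ.
Dept I: 8981²·(1 − 167/8981)·2.22/167 = 1.0522871 × 10^6.
Dept III: 19091²·(1 − 2699/19091)·2.467/2699 = 286040.08.
Dept IV: 4310²·(1 − 914/4310)·14.86/914 = 237967.45.
Sum = 1.5762946 × 10^6.
SE = √(1.5762946 × 10^6) = 1256.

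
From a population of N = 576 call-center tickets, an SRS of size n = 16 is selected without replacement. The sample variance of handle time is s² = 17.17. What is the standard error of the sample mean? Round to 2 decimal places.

1.02

Under SRS without replacement, Var(ȳ) = (1 − f)·s²/n with f = n/N = 16/576 = 0.02777778.
Var(ȳ) = (1 − 0.02777778)·17.17/16 = 0.97222222·1.073125 = 1.043316.
SE(ȳ) = √(1.043316) = 1.02.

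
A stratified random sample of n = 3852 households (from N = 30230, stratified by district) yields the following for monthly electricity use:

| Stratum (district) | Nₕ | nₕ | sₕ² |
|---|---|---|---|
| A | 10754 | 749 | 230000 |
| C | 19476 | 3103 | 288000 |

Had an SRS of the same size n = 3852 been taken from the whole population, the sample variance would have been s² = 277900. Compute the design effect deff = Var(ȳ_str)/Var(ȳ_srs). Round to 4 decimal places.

Var(ȳ_str) = Σ Wₕ²(1−fₕ)sₕ²/nₕ with Wₕ = Nₕ/30230:
  A: (10754/30230)²·(1−749/10754)·230000/749 = 36.154041
  C: (19476/30230)²·(1−3103/19476)·288000/3103 = 32.386383
  → Var(ȳ_str) = 68.540424.
Var(ȳ_srs) = (1 − 3852/30230)·277900/3852 = 62.951486.
deff = 68.540424 / 62.951486 = 1.0888.

1.0888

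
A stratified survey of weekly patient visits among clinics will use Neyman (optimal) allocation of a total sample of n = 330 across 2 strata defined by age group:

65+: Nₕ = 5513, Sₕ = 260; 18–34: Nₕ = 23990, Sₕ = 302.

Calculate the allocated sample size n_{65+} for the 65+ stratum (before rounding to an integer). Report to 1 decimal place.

54.5

Neyman allocation: nₕ = n·NₕSₕ / Σⱼ NⱼSⱼ.
Σ NⱼSⱼ = 5513·260 + 23990·302 = 8.67836 × 10^6.
n_{65+} = 330·5513·260 / (8.67836 × 10^6) = 54.5.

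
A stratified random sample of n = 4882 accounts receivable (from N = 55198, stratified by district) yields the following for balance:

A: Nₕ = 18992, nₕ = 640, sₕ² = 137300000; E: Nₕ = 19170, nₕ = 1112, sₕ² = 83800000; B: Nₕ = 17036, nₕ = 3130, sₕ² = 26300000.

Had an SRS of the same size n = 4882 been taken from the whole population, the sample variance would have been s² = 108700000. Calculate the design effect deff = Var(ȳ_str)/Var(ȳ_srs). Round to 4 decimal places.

1.6632

Var(ȳ_str) = Σ Wₕ²(1−fₕ)sₕ²/nₕ with Wₕ = Nₕ/55198:
  A: (18992/55198)²·(1−640/18992)·137300000/640 = 24541.324
  E: (19170/55198)²·(1−1112/19170)·83800000/1112 = 8562.1791
  B: (17036/55198)²·(1−3130/17036)·26300000/3130 = 653.33298
  → Var(ȳ_str) = 33756.836.
Var(ȳ_srs) = (1 − 4882/55198)·108700000/4882 = 20296.191.
deff = 33756.836 / 20296.191 = 1.6632.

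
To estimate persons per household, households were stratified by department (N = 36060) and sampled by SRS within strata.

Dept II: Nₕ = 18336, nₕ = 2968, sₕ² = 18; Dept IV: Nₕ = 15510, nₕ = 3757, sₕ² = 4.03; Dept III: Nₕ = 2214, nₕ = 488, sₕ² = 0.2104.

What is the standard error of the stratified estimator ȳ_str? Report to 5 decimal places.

0.03829

Var(ȳ_str) = Σₕ Wₕ²(1 − fₕ)sₕ²/nₕ with Wₕ = Nₕ/N, N = 36060.
Dept II: Wₕ = 0.50848586; term = 0.50848586²·(1 − 0.16186736)·18/2968 = 0.0013142534.
Dept IV: Wₕ = 0.43011647; term = 0.43011647²·(1 − 0.24223082)·4.03/3757 = 1.5037407 × 10^-4.
Dept III: Wₕ = 0.06139767; term = 0.06139767²·(1 − 0.22041554)·0.2104/488 = 1.2670474 × 10^-6.
Sum = 0.0014658945.
SE = √(0.0014658945) = 0.03829.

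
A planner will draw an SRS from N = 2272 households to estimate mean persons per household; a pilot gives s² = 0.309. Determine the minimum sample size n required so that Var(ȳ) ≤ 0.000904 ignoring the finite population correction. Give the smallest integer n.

342

Without fpc, n₀ = s²/D = 0.309/0.000904 = 341.8142.
Rounding up, n = 342.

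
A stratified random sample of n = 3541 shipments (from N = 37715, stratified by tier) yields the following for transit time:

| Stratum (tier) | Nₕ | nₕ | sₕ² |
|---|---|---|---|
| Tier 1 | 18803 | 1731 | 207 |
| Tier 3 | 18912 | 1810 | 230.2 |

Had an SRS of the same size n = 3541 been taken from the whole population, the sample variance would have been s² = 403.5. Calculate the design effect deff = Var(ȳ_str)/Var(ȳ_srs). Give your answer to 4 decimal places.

Var(ȳ_str) = Σ Wₕ²(1−fₕ)sₕ²/nₕ with Wₕ = Nₕ/37715:
  Tier 1: (18803/37715)²·(1−1731/18803)·207/1731 = 0.026987124
  Tier 3: (18912/37715)²·(1−1810/18912)·230.2/1810 = 0.028918974
  → Var(ȳ_str) = 0.055906098.
Var(ȳ_srs) = (1 − 3541/37715)·403.5/3541 = 0.1032522.
deff = 0.055906098 / 0.1032522 = 0.5415.

0.5415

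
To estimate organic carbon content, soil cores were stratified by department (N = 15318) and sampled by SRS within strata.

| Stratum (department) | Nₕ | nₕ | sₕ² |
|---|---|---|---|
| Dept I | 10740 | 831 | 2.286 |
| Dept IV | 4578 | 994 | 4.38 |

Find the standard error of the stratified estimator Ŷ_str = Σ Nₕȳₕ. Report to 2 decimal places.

604.20

Var(Ŷ_str) = Σₕ Nₕ²(1 − fₕ)sₕ²/nₕ.
Dept I: 10740²·(1 − 831/10740)·2.286/831 = 292758.36.
Dept IV: 4578²·(1 − 994/4578)·4.38/994 = 72298.871.
Sum = 365057.23.
SE = √(365057.23) = 604.20.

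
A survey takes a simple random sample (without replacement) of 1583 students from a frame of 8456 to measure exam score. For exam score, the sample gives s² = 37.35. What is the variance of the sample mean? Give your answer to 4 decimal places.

Under SRS without replacement, Var(ȳ) = (1 − f)·s²/n with f = n/N = 1583/8456 = 0.18720435.
Var(ȳ) = (1 − 0.18720435)·37.35/1583 = 0.81279565·0.023594441 = 0.019177459.

0.0192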